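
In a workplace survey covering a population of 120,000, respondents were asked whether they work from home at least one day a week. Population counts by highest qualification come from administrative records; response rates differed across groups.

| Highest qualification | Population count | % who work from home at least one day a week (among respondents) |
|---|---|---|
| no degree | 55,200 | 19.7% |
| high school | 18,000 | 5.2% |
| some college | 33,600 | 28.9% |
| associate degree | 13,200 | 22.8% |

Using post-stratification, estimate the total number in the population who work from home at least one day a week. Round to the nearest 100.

Estimated count per cell = population count × respondent percentage:
  no degree: 55,200 × 19.7% = 10874.4
  high school: 18,000 × 5.2% = 936
  some college: 33,600 × 28.9% = 9710.4
  associate degree: 13,200 × 22.8% = 3009.6
Estimated total = 24530.4 → 24,500.

24,500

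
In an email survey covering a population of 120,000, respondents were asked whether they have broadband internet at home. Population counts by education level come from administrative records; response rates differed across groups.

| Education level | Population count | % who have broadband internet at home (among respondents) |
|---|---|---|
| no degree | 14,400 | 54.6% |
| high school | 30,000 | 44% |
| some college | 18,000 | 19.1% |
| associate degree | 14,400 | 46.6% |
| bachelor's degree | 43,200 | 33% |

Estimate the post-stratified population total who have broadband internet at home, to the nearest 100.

45,500

Apply each group's respondent rate to its population count:
  no degree: 14,400 × 54.6% = 7862.4
  high school: 30,000 × 44% = 13,200
  some college: 18,000 × 19.1% = 3438
  associate degree: 14,400 × 46.6% = 6710.4
  bachelor's degree: 43,200 × 33% = 14,256
Estimated total = 45466.8 → 45,500.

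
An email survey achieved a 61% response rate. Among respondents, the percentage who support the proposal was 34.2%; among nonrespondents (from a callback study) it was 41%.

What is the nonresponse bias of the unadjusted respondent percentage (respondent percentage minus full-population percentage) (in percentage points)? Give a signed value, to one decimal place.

-2.7 percentage points

Nonresponse fraction = 1 − 0.61 = 0.39.
Bias = (nonresponse fraction) × (respondent percentage − nonrespondent percentage)
     = 0.39 × (34.2 − 41) = 0.39 × -6.8 = -2.652.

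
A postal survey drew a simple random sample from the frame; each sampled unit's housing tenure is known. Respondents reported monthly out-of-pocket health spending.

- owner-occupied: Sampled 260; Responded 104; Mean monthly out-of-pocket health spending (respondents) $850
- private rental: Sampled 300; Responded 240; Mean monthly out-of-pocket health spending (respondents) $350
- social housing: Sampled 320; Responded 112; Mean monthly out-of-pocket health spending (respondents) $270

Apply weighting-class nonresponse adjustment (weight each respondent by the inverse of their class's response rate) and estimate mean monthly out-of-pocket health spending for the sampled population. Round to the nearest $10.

$470

Response rates by class: owner-occupied 104/260 = 40%, private rental 240/300 = 80%, social housing 112/320 = 35%.
With weight = n_sampled/n_responded per class, the weighted class total is n_sampled:
  owner-occupied: 260 × 850 = 221,000
  private rental: 300 × 350 = 105,000
  social housing: 320 × 270 = 86,400
Adjusted estimate = 412,400 / 880 = 468.636 → $470.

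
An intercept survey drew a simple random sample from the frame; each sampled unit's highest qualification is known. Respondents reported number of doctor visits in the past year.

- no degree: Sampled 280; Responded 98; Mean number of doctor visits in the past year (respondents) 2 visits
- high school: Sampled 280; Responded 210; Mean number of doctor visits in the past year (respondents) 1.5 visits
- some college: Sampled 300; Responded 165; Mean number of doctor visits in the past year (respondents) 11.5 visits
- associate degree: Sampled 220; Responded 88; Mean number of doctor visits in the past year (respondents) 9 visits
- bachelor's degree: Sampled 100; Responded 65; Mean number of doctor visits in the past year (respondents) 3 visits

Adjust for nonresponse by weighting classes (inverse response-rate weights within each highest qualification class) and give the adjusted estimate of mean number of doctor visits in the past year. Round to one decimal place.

5.7

Response rates by class: no degree 98/280 = 35%, high school 210/280 = 75%, some college 165/300 = 55%, associate degree 88/220 = 40%, bachelor's degree 65/100 = 65%.
Inverse-response-rate weighting restores each class to its sampled count, so class totals weight by n_sampled:
  no degree: 280 × 2 = 560
  high school: 280 × 1.5 = 420
  some college: 300 × 11.5 = 3450
  associate degree: 220 × 9 = 1980
  bachelor's degree: 100 × 3 = 300
Adjusted estimate = 6710 / 1,180 = 5.68644 → 5.7.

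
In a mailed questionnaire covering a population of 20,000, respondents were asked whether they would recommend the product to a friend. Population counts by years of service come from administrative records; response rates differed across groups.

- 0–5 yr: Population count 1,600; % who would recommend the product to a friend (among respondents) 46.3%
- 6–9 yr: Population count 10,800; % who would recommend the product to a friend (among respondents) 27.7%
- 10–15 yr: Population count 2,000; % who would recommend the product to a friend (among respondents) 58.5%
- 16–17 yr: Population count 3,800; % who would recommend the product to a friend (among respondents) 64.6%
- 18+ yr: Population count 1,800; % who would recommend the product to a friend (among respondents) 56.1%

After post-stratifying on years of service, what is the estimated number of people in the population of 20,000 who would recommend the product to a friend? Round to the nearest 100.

8,400

Apply each group's respondent rate to its population count:
  0–5 yr: 1,600 × 46.3% = 740.8
  6–9 yr: 10,800 × 27.7% = 2991.6
  10–15 yr: 2,000 × 58.5% = 1170
  16–17 yr: 3,800 × 64.6% = 2454.8
  18+ yr: 1,800 × 56.1% = 1009.8
Estimated total = 8367 → 8,400.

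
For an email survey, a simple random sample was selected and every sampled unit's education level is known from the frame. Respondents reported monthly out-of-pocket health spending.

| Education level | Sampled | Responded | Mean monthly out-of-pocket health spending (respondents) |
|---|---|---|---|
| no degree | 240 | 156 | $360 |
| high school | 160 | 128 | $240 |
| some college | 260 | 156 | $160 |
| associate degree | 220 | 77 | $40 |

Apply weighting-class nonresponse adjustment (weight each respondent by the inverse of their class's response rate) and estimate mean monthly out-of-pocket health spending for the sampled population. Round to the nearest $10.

Class response rates: no degree 156/240 = 65%, high school 128/160 = 80%, some college 156/260 = 60%, associate degree 77/220 = 35%.
Weighting each respondent by the inverse class response rate inflates each class back to its sampled size, so the class weight is n_sampled:
  no degree: 240 × 360 = 86,400
  high school: 160 × 240 = 38,400
  some college: 260 × 160 = 41,600
  associate degree: 220 × 40 = 8800
Adjusted estimate = 175,200 / 880 = 199.091 → $200.

$200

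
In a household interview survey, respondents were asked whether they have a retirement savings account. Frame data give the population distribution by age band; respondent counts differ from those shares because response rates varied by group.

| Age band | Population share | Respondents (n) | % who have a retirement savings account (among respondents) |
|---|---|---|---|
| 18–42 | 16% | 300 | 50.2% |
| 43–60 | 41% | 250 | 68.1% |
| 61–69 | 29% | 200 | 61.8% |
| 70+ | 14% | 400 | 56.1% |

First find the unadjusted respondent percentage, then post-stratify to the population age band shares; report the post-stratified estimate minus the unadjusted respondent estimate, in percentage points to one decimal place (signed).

Unadjusted (pooled respondent) estimate weights by respondent counts:
  (300/1150)×50.2 + (250/1150)×68.1 + (200/1150)×61.8 + (400/1150)×56.1 = 58.1609%
Reweighting by population age band shares:
  0.16×50.2 + 0.41×68.1 + 0.29×61.8 + 0.14×56.1 = 61.729%
Difference = 61.729 − 58.1609 = 3.5681 pp.

+3.6 percentage points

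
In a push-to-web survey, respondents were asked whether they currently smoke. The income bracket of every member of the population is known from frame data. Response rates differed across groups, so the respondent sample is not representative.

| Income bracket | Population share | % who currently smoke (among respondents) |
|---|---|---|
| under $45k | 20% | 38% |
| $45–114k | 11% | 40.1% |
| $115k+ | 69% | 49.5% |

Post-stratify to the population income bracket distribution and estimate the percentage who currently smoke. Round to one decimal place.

46.2%

Reweight to the known income bracket distribution:
  under $45k: 0.2 × 38 = 7.6
  $45–114k: 0.11 × 40.1 = 4.411
  $115k+: 0.69 × 49.5 = 34.155
Post-stratified estimate = 46.166 → 46.2%.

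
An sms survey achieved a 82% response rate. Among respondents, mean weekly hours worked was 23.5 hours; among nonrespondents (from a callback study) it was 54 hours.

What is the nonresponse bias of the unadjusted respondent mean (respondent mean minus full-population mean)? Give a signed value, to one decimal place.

Nonresponse fraction = 1 − 0.82 = 0.18.
Bias = (nonresponse fraction) × (respondent mean − nonrespondent mean)
     = 0.18 × (23.5 − 54) = 0.18 × -30.5 = -5.49.

-5.5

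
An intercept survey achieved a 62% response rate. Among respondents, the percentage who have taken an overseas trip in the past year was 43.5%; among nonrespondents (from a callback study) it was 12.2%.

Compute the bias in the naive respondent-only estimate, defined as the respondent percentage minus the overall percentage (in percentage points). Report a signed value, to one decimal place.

Nonresponse fraction = 1 − 0.62 = 0.38.
Bias = (nonresponse fraction) × (respondent percentage − nonrespondent percentage)
     = 0.38 × (43.5 − 12.2) = 0.38 × 31.3 = 11.894.

+11.9 percentage points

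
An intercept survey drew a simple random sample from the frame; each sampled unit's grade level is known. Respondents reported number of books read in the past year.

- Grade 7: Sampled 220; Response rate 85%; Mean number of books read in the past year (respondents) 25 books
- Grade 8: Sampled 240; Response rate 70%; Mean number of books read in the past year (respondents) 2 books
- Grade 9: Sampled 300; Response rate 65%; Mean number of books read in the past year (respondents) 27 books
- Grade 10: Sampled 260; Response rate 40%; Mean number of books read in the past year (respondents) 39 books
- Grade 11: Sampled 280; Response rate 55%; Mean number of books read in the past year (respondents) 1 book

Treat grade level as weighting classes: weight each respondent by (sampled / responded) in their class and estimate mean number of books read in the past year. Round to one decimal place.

18.8

Inverse-response-rate weighting restores each class to its sampled count, so class totals weight by n_sampled:
  Grade 7: 220 × 25 = 5500
  Grade 8: 240 × 2 = 480
  Grade 9: 300 × 27 = 8100
  Grade 10: 260 × 39 = 10,140
  Grade 11: 280 × 1 = 280
Adjusted estimate = 24,500 / 1,300 = 18.8462 → 18.8.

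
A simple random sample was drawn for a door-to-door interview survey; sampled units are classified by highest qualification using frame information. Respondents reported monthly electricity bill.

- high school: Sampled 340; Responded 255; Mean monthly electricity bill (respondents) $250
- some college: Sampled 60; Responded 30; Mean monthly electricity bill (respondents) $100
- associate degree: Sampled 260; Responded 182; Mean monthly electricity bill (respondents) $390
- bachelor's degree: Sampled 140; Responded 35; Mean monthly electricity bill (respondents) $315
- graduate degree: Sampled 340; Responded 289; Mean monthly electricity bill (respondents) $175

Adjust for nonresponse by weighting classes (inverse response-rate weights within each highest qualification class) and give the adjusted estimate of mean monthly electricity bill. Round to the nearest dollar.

Response rates by class: high school 255/340 = 75%, some college 30/60 = 50%, associate degree 182/260 = 70%, bachelor's degree 35/140 = 25%, graduate degree 289/340 = 85%.
Weighting each respondent by the inverse class response rate inflates each class back to its sampled size, so the class weight is n_sampled:
  high school: 340 × 250 = 85,000
  some college: 60 × 100 = 6000
  associate degree: 260 × 390 = 101,400
  bachelor's degree: 140 × 315 = 44,100
  graduate degree: 340 × 175 = 59,500
Adjusted estimate = 296,000 / 1,140 = 259.649 → $260.

$260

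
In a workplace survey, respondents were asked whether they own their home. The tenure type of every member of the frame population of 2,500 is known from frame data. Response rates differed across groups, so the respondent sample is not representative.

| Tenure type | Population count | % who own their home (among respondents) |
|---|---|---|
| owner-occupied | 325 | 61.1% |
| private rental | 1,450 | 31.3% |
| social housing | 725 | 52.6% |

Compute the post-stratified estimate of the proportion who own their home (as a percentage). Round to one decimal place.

41.4%

Weight each group's respondent value by its population share:
  owner-occupied: (325/2,500) × 61.1 = 7.943
  private rental: (1,450/2,500) × 31.3 = 18.154
  social housing: (725/2,500) × 52.6 = 15.254
Post-stratified estimate = 41.351 → 41.4%.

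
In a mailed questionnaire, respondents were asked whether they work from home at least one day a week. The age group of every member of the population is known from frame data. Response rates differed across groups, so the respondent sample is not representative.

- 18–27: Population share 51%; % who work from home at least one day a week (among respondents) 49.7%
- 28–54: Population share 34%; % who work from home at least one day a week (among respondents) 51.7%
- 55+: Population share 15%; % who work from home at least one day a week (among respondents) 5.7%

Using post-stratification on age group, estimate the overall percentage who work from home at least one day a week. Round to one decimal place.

Each cell contributes population-share × respondent value:
  18–27: 0.51 × 49.7 = 25.347
  28–54: 0.34 × 51.7 = 17.578
  55+: 0.15 × 5.7 = 0.855
Post-stratified estimate = 43.78 → 43.8%.

43.8%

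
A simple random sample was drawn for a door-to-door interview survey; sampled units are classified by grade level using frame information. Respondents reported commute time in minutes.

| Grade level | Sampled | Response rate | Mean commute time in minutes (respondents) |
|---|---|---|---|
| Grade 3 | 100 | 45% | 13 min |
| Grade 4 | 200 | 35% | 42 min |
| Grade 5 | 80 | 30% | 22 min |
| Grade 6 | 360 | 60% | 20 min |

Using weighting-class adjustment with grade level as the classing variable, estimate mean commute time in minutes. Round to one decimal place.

25.2

Inverse-response-rate weighting restores each class to its sampled count, so class totals weight by n_sampled:
  Grade 3: 100 × 13 = 1300
  Grade 4: 200 × 42 = 8400
  Grade 5: 80 × 22 = 1760
  Grade 6: 360 × 20 = 7200
Adjusted estimate = 18,660 / 740 = 25.2162 → 25.2.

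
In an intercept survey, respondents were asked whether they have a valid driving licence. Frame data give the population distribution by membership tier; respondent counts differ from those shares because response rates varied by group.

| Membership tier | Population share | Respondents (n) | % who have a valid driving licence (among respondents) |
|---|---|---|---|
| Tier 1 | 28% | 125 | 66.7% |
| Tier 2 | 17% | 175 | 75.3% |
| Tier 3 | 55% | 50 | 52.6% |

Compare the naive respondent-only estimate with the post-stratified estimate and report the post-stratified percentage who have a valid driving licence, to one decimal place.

Unadjusted (pooled respondent) estimate weights by respondent counts:
  (125/350)×66.7 + (175/350)×75.3 + (50/350)×52.6 = 68.9857%
Post-stratified estimate weights by population shares:
  0.28×66.7 + 0.17×75.3 + 0.55×52.6 = 60.407%

60.4%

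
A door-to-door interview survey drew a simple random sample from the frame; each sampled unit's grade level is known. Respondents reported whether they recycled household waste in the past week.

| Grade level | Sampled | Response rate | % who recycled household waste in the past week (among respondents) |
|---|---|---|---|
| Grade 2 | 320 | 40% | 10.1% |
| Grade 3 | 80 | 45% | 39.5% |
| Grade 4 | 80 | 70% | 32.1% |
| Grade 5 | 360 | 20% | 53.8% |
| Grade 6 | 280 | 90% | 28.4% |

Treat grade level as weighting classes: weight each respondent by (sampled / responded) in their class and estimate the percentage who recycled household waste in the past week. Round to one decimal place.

32.4%

Inverse-response-rate weighting restores each class to its sampled count, so class totals weight by n_sampled:
  Grade 2: 320 × 10.1 = 3232
  Grade 3: 80 × 39.5 = 3160
  Grade 4: 80 × 32.1 = 2568
  Grade 5: 360 × 53.8 = 19,368
  Grade 6: 280 × 28.4 = 7952
Adjusted estimate = 36,280 / 1,120 = 32.3929 → 32.4%.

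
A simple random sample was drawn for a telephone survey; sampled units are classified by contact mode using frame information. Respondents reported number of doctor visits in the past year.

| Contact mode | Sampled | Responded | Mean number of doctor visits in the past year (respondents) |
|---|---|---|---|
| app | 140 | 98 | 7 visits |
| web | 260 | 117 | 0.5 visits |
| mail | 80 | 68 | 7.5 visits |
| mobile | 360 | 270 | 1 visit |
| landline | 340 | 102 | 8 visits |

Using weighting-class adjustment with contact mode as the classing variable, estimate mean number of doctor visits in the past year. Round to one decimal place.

Response rates by class: app 98/140 = 70%, web 117/260 = 45%, mail 68/80 = 85%, mobile 270/360 = 75%, landline 102/340 = 30%.
Weighting each respondent by the inverse class response rate inflates each class back to its sampled size, so the class weight is n_sampled:
  app: 140 × 7 = 980
  web: 260 × 0.5 = 130
  mail: 80 × 7.5 = 600
  mobile: 360 × 1 = 360
  landline: 340 × 8 = 2720
Adjusted estimate = 4790 / 1,180 = 4.05932 → 4.1.

4.1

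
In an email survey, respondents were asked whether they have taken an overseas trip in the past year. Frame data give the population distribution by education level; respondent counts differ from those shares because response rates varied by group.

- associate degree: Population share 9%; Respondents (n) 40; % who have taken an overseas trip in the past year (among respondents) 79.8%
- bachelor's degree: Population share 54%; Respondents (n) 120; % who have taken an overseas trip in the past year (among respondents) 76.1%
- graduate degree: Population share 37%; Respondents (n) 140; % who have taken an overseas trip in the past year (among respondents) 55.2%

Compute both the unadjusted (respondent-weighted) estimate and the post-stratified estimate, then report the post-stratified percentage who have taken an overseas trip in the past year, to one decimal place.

68.7%

Naive respondent-only estimate (weights = respondent counts):
  (40/300)×79.8 + (120/300)×76.1 + (140/300)×55.2 = 66.84%
Post-stratified estimate weights by population shares:
  0.09×79.8 + 0.54×76.1 + 0.37×55.2 = 68.7%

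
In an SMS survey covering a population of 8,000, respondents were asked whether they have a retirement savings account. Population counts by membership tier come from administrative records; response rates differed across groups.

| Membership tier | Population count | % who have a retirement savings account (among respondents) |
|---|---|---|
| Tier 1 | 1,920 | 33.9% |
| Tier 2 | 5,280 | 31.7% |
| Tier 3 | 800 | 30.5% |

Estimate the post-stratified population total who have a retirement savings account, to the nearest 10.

2,570

Apply each group's respondent rate to its population count:
  Tier 1: 1,920 × 33.9% = 650.88
  Tier 2: 5,280 × 31.7% = 1673.76
  Tier 3: 800 × 30.5% = 244
Estimated total = 2568.64 → 2,570.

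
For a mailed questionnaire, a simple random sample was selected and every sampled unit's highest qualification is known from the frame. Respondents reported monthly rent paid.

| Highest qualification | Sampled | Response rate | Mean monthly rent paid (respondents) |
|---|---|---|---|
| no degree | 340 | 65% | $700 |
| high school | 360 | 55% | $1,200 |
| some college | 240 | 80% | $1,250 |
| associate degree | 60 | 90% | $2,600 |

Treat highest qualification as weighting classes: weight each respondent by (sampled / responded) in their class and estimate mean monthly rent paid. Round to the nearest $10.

$1,130

Inverse-response-rate weighting restores each class to its sampled count, so class totals weight by n_sampled:
  no degree: 340 × 700 = 238,000
  high school: 360 × 1200 = 432,000
  some college: 240 × 1250 = 300,000
  associate degree: 60 × 2600 = 156,000
Adjusted estimate = 1,126,000 / 1,000 = 1126 → $1,130.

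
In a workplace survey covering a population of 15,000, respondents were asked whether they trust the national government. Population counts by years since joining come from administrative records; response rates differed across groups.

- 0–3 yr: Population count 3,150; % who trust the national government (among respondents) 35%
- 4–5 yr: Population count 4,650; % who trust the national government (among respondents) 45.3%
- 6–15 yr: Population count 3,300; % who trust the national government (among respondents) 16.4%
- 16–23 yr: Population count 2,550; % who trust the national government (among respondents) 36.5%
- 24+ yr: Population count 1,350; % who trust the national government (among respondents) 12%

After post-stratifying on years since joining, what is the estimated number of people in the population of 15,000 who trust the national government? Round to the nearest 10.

4,840

Estimated count per cell = population count × respondent percentage:
  0–3 yr: 3,150 × 35% = 1102.5
  4–5 yr: 4,650 × 45.3% = 2106.45
  6–15 yr: 3,300 × 16.4% = 541.2
  16–23 yr: 2,550 × 36.5% = 930.75
  24+ yr: 1,350 × 12% = 162
Estimated total = 4842.9 → 4,840.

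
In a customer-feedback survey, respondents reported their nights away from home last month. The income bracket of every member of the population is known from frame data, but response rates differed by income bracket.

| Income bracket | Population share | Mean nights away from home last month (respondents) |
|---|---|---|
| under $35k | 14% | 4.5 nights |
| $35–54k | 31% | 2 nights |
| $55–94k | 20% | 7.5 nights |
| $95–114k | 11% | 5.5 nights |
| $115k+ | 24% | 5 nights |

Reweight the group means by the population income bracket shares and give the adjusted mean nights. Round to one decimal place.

Each cell contributes population-share × respondent value:
  under $35k: 0.14 × 4.5 = 0.63
  $35–54k: 0.31 × 2 = 0.62
  $55–94k: 0.2 × 7.5 = 1.5
  $95–114k: 0.11 × 5.5 = 0.605
  $115k+: 0.24 × 5 = 1.2
Post-stratified estimate = 4.555 → 4.6.

4.6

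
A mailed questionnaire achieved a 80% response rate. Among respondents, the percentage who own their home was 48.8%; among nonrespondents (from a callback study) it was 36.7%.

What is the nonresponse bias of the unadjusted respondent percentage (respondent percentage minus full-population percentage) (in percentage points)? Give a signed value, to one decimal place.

Nonresponse fraction = 1 − 0.8 = 0.2.
Bias = (nonresponse fraction) × (respondent percentage − nonrespondent percentage)
     = 0.2 × (48.8 − 36.7) = 0.2 × 12.1 = 2.42.

+2.4 percentage points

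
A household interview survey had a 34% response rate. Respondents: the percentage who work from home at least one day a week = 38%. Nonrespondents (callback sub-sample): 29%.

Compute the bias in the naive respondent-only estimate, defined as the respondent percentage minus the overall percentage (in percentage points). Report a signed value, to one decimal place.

Nonresponse fraction = 1 − 0.34 = 0.66.
Bias = (nonresponse fraction) × (respondent percentage − nonrespondent percentage)
     = 0.66 × (38 − 29) = 0.66 × 9 = 5.94.

+5.9 percentage points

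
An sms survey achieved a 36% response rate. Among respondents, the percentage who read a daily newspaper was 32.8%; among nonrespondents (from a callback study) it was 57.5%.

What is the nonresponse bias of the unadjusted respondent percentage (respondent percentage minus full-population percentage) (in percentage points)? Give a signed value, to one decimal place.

Nonresponse fraction = 1 − 0.36 = 0.64.
Bias = (nonresponse fraction) × (respondent percentage − nonrespondent percentage)
     = 0.64 × (32.8 − 57.5) = 0.64 × -24.7 = -15.808.

-15.8 percentage points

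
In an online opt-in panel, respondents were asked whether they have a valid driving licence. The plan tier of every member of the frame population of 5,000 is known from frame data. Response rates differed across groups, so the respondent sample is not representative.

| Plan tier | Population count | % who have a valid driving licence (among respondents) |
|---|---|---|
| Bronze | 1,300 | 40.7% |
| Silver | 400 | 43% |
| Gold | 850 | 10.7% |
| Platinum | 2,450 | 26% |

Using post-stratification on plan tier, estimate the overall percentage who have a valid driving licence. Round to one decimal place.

28.6%

Post-stratification weights by population share, not respondent share:
  Bronze: (1,300/5,000) × 40.7 = 10.582
  Silver: (400/5,000) × 43 = 3.44
  Gold: (850/5,000) × 10.7 = 1.819
  Platinum: (2,450/5,000) × 26 = 12.74
Post-stratified estimate = 28.581 → 28.6%.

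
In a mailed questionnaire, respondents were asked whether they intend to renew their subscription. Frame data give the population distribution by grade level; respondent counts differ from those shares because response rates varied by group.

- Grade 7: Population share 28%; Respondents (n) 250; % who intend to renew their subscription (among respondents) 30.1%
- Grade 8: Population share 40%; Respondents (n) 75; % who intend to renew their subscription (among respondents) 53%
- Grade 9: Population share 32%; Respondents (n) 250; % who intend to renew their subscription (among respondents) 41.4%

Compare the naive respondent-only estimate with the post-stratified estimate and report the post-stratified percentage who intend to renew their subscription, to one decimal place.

Unadjusted (pooled respondent) estimate weights by respondent counts:
  (250/575)×30.1 + (75/575)×53 + (250/575)×41.4 = 38%
Post-stratifying to population shares instead:
  0.28×30.1 + 0.4×53 + 0.32×41.4 = 42.876%

42.9%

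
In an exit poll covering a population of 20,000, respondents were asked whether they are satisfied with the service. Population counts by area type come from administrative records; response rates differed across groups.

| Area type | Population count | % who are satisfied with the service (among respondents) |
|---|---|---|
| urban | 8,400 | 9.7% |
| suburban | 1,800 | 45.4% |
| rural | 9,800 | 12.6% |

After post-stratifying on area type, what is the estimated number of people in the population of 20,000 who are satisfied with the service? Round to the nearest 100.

2,900

Estimated count per cell = population count × respondent percentage:
  urban: 8,400 × 9.7% = 814.8
  suburban: 1,800 × 45.4% = 817.2
  rural: 9,800 × 12.6% = 1234.8
Estimated total = 2866.8 → 2,900.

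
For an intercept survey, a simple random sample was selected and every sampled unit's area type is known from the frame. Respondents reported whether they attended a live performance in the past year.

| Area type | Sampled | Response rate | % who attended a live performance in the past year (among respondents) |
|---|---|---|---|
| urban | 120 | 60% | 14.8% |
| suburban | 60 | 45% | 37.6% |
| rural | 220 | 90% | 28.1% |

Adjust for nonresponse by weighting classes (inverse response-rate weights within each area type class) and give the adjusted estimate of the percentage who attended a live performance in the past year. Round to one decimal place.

With weight = n_sampled/n_responded per class, the weighted class total is n_sampled:
  urban: 120 × 14.8 = 1776
  suburban: 60 × 37.6 = 2256
  rural: 220 × 28.1 = 6182
Adjusted estimate = 10,214 / 400 = 25.535 → 25.5%.

25.5%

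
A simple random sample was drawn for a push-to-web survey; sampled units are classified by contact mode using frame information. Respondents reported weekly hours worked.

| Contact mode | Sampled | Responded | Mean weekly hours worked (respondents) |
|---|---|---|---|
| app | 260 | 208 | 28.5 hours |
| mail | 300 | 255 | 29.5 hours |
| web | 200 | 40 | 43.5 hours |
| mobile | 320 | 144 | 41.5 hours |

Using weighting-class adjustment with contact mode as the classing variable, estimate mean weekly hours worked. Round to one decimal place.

Response rates by class: app 208/260 = 80%, mail 255/300 = 85%, web 40/200 = 20%, mobile 144/320 = 45%.
Each respondent's weight = sampled/responded in their class; summing within a class gives n_sampled, so:
  app: 260 × 28.5 = 7410
  mail: 300 × 29.5 = 8850
  web: 200 × 43.5 = 8700
  mobile: 320 × 41.5 = 13,280
Adjusted estimate = 38,240 / 1,080 = 35.4074 → 35.4.

35.4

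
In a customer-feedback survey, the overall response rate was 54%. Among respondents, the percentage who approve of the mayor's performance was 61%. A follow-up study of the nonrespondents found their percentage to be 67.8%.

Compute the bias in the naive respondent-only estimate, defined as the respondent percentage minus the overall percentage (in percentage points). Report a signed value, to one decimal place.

Nonresponse fraction = 1 − 0.54 = 0.46.
Bias = (nonresponse fraction) × (respondent percentage − nonrespondent percentage)
     = 0.46 × (61 − 67.8) = 0.46 × -6.8 = -3.128.

-3.1 percentage points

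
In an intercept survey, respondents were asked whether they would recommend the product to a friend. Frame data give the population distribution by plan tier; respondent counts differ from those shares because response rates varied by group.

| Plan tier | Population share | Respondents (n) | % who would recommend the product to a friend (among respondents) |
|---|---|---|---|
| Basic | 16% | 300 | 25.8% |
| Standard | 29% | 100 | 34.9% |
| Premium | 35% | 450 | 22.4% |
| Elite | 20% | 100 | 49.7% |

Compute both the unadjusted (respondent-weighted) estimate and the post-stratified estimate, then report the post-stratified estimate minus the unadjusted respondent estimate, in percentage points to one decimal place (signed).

Naive respondent-only estimate (weights = respondent counts):
  (300/950)×25.8 + (100/950)×34.9 + (450/950)×22.4 + (100/950)×49.7 = 27.6632%
Post-stratifying to population shares instead:
  0.16×25.8 + 0.29×34.9 + 0.35×22.4 + 0.2×49.7 = 32.029%
Difference = 32.029 − 27.6632 = 4.3658 pp.

+4.4 percentage points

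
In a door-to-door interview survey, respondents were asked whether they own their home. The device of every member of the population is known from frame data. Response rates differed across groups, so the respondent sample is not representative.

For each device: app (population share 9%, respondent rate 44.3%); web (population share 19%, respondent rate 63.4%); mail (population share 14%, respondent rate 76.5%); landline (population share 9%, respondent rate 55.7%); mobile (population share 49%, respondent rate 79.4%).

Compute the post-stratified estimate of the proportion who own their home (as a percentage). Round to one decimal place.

Weight each group's respondent value by its population share:
  app: 0.09 × 44.3 = 3.987
  web: 0.19 × 63.4 = 12.046
  mail: 0.14 × 76.5 = 10.71
  landline: 0.09 × 55.7 = 5.013
  mobile: 0.49 × 79.4 = 38.906
Post-stratified estimate = 70.662 → 70.7%.

70.7%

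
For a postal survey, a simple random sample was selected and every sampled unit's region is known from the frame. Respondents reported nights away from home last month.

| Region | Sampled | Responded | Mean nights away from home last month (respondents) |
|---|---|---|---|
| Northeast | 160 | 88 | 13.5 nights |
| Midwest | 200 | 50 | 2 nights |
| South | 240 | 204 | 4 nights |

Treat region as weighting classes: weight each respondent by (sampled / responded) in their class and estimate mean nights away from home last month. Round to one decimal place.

Class response rates: Northeast 88/160 = 55%, Midwest 50/200 = 25%, South 204/240 = 85%.
Each respondent's weight = sampled/responded in their class; summing within a class gives n_sampled, so:
  Northeast: 160 × 13.5 = 2160
  Midwest: 200 × 2 = 400
  South: 240 × 4 = 960
Adjusted estimate = 3520 / 600 = 5.86667 → 5.9.

5.9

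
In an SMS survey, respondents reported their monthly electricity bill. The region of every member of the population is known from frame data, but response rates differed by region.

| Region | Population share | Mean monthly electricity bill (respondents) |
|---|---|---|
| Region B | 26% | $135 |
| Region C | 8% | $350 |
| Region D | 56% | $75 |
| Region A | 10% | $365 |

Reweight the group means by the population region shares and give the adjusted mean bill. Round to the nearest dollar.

Each cell contributes population-share × respondent value:
  Region B: 0.26 × 135 = 35.1
  Region C: 0.08 × 350 = 28
  Region D: 0.56 × 75 = 42
  Region A: 0.1 × 365 = 36.5
Post-stratified estimate = 141.6 → $142.

$142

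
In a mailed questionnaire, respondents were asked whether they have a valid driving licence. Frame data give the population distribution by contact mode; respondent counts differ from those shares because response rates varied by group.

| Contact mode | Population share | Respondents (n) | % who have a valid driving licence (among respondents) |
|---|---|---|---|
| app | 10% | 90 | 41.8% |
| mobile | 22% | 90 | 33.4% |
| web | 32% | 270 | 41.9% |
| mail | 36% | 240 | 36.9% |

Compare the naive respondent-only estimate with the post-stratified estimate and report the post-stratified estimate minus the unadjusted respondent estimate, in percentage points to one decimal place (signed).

-0.8 percentage points

Naive respondent-only estimate (weights = respondent counts):
  (90/690)×41.8 + (90/690)×33.4 + (270/690)×41.9 + (240/690)×36.9 = 39.0391%
Reweighting by population contact mode shares:
  0.1×41.8 + 0.22×33.4 + 0.32×41.9 + 0.36×36.9 = 38.22%
Difference = 38.22 − 39.0391 = -0.8191 pp.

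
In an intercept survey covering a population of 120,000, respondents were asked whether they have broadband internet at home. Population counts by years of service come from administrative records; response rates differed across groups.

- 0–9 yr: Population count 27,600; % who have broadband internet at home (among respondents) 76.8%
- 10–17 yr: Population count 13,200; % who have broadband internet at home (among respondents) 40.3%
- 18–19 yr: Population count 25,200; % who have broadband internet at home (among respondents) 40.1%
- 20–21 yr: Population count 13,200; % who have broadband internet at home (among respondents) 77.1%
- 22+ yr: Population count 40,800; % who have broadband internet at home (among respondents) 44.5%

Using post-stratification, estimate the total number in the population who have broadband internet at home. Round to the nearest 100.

Apply each group's respondent rate to its population count:
  0–9 yr: 27,600 × 76.8% = 21196.8
  10–17 yr: 13,200 × 40.3% = 5319.6
  18–19 yr: 25,200 × 40.1% = 10105.2
  20–21 yr: 13,200 × 77.1% = 10177.2
  22+ yr: 40,800 × 44.5% = 18,156
Estimated total = 64954.8 → 65,000.

65,000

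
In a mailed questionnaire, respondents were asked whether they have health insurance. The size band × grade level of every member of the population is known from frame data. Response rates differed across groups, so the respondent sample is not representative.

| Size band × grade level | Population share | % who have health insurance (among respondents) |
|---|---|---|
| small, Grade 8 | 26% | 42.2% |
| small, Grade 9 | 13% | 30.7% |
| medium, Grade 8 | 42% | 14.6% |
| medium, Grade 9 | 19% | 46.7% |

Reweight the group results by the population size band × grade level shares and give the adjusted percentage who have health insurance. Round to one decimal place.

30.0%

Each cell contributes population-share × respondent value:
  small, Grade 8: 0.26 × 42.2 = 10.972
  small, Grade 9: 0.13 × 30.7 = 3.991
  medium, Grade 8: 0.42 × 14.6 = 6.132
  medium, Grade 9: 0.19 × 46.7 = 8.873
Post-stratified estimate = 29.968 → 30.0%.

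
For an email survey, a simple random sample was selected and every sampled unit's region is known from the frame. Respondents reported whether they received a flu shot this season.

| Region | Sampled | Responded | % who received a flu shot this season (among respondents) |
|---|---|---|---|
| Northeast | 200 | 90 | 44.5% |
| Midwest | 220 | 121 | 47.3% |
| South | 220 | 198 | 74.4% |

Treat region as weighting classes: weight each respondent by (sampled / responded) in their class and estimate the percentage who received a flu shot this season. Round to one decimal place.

Class response rates: Northeast 90/200 = 45%, Midwest 121/220 = 55%, South 198/220 = 90%.
Each respondent's weight = sampled/responded in their class; summing within a class gives n_sampled, so:
  Northeast: 200 × 44.5 = 8900
  Midwest: 220 × 47.3 = 10,406
  South: 220 × 74.4 = 16368
Adjusted estimate = 35,674 / 640 = 55.7406 → 55.7%.

55.7%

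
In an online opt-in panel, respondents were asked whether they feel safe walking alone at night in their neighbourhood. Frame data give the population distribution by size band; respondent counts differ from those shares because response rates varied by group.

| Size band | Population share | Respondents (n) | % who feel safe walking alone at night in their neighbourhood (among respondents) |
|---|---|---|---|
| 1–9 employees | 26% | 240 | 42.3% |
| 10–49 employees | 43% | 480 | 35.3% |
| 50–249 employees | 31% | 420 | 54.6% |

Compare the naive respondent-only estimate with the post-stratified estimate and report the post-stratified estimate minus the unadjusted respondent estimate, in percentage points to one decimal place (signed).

-0.8 percentage points

Without adjustment, the pooled respondent share is:
  (240/1140)×42.3 + (480/1140)×35.3 + (420/1140)×54.6 = 43.8842%
Post-stratifying to population shares instead:
  0.26×42.3 + 0.43×35.3 + 0.31×54.6 = 43.103%
Difference = 43.103 − 43.8842 = -0.7812 pp.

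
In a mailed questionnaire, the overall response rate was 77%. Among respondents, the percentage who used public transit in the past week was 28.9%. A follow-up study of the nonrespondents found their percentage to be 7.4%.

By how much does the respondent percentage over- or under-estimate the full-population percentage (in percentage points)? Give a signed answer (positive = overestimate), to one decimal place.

Nonresponse fraction = 1 − 0.77 = 0.23.
Bias = (nonresponse fraction) × (respondent percentage − nonrespondent percentage)
     = 0.23 × (28.9 − 7.4) = 0.23 × 21.5 = 4.945.

+4.9 percentage points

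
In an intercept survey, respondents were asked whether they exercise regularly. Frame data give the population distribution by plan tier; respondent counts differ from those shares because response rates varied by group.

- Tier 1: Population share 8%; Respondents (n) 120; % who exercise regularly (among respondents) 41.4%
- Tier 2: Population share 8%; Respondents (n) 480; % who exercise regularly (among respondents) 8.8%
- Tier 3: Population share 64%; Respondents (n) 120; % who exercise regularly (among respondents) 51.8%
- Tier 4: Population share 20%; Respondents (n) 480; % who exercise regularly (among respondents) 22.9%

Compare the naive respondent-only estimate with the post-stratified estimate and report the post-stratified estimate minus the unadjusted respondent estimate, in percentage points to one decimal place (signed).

Naive respondent-only estimate (weights = respondent counts):
  (120/1200)×41.4 + (480/1200)×8.8 + (120/1200)×51.8 + (480/1200)×22.9 = 22%
Post-stratified estimate weights by population shares:
  0.08×41.4 + 0.08×8.8 + 0.64×51.8 + 0.2×22.9 = 41.748%
Difference = 41.748 − 22 = 19.748 pp.

+19.7 percentage points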